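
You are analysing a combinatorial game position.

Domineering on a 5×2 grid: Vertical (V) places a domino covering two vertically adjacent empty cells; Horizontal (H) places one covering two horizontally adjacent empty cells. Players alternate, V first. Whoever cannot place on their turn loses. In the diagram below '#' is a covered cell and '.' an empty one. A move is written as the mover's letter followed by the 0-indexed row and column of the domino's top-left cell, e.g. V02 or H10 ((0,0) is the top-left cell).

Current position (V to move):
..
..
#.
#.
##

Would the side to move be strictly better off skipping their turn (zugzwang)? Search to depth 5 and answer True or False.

zugzwang(../../#./#./##, V) = False

[../../#./#./##] V move#1: V00:+1/#./#./#./#./##*, V01:+1/.#/.#/#./#./##, V11:-1/../.#/##/#./##, V21:-1/../../##/##/##
[#./#./#./#./##] end (terminal -1, H#2); searched ../../#./#./## to 5
pass branch (H moves first from the same position):
  | [../../#./#./##] H move#1: H00:-1/##/../#./#./##, H10:+1/../##/#./#./##*
  | [../##/#./#./##] V move#2: V21:-1/../##/##/##/##*
  | [../##/##/##/##] H move#3: H00:+1/##/##/##/##/##*
  | [##/##/##/##/##] end (terminal -1, V#4); searched ../../#./#./## to 5
V moving scores +1; V passing scores -1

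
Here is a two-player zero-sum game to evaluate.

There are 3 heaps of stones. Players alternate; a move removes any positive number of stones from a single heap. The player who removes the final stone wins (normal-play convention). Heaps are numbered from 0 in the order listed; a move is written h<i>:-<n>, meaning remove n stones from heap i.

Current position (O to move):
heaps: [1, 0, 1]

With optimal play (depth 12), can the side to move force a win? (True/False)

O winning at [(1,0,1)]: False

[(1,0,1)] O move#1: h0:-1:-1/(0,0,1)*, h2:-1:-1/(1,0,0)
[(0,0,1)] X move#2: h2:-1:+1/(0,0,0)*
[(0,0,0)] end (terminal -1, O#3); searched (1,0,1) to 12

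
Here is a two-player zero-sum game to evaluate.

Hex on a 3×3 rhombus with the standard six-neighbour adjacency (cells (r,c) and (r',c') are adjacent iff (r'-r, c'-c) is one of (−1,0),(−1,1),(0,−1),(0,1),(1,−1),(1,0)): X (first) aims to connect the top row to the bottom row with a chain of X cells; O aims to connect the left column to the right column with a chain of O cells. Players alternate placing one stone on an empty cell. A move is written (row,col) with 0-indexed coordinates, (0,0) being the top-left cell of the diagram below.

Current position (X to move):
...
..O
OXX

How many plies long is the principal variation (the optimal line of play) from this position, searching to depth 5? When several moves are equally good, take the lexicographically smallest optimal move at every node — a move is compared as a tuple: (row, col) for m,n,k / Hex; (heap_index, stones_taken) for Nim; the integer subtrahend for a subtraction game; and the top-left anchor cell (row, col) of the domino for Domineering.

p1 X@[.../..O/OXX]: (0,0)[X../..O/OXX]-1 (0,1)[.X./..O/OXX]-1 (0,2)[..X/..O/OXX]-1 (1,0)[.../X.O/OXX]-1 (1,1)[.../.XO/OXX]+1*
p2 O@[.../.XO/OXX]: (0,0)[O../.XO/OXX]-1* (0,1)[.O./.XO/OXX]-1 (0,2)[..O/.XO/OXX]-1 (1,0)[.../OXO/OXX]-1
p3 X@[O../.XO/OXX]: (0,1)[OX./.XO/OXX]+1* (0,2)[O.X/.XO/OXX]+1 (1,0)[O../XXO/OXX]+1
p4 O@[OX./.XO/OXX] terminal -1; root [.../..O/OXX] d5

PV length from [.../..O/OXX]: 3 plies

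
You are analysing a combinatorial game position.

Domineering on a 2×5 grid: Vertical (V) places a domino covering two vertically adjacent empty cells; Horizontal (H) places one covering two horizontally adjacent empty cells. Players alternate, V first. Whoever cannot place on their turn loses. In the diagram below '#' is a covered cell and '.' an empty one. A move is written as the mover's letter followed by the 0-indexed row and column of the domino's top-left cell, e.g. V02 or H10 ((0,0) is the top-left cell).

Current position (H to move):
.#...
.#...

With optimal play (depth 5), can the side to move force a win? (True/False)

ply 1, H at .#.../.#... | H02=-1→.###./.#...*; H03=-1→.#.##/.#...; H12=-1→.#.../.###.; H13=-1→.#.../.#.##
ply 2, V at .###./.#... | V00=-1→####./##...; V04=+1→.####/.#..#*
ply 3, H at .####/.#..# | H12=-1→.####/.####*
ply 4, V at .####/.#### | V00=+1→#####/#####*
ply 5: #####/##### is terminal -1 (H); from .#.../.#... depth 5

H winning at [.#.../.#...]: False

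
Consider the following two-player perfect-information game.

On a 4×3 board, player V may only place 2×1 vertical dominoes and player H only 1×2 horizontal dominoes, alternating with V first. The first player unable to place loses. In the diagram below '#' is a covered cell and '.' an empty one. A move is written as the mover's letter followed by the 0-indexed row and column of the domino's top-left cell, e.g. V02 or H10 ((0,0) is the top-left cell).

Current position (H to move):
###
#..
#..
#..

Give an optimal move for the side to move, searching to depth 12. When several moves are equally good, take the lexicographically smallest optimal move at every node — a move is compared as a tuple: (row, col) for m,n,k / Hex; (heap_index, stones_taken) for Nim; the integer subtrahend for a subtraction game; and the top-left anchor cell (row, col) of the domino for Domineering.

H's best at [###/#../#../#..]: H21

[###/#../#../#..] H move#1: H11:-1/###/###/#../#.., H21:+1/###/#../###/#..*, H31:-1/###/#../#../###
[###/#../###/#..] end (terminal -1, V#2); searched ###/#../#../#.. to 12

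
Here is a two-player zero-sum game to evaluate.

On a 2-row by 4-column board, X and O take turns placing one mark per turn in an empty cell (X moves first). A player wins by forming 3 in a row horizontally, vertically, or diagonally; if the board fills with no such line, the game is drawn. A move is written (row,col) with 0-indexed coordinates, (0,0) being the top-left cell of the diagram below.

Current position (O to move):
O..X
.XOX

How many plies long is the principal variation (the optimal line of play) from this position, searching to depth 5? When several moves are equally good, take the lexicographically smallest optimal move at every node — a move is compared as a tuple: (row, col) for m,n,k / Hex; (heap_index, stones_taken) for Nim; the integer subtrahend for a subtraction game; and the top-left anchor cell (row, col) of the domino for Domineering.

ply 1, O at O..X/.XOX | (0,1)=+0→OO.X/.XOX*; (0,2)=+0→O.OX/.XOX; (1,0)=+0→O..X/OXOX
ply 2, X at OO.X/.XOX | (0,2)=+0→OOXX/.XOX*; (1,0)=-1→OO.X/XXOX
ply 3, O at OOXX/.XOX | (1,0)=+0→OOXX/OXOX*
ply 4: OOXX/OXOX is terminal +0 (X); from O..X/.XOX depth 5

PV length from [O..X/.XOX]: 3 plies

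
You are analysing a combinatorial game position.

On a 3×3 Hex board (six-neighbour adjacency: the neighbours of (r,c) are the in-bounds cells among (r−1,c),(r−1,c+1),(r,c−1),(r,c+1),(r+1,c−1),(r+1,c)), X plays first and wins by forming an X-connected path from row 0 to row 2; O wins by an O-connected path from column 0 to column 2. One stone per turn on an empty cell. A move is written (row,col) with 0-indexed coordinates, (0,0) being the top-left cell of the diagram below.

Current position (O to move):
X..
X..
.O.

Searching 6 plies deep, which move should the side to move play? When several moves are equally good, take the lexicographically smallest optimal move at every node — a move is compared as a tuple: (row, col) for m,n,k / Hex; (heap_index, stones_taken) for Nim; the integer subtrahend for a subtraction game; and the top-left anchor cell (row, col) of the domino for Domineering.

p1 O@[X../X../.O.]: (0,1)[XO./X../.O.]-1 (0,2)[X.O/X../.O.]-1 (1,1)[X../XO./.O.]-1 (1,2)[X../X.O/.O.]-1 (2,0)[X../X../OO.]+1* (2,2)[X../X../.OO]-1
p2 X@[X../X../OO.]: (0,1)[XX./X../OO.]-1* (0,2)[X.X/X../OO.]-1 (1,1)[X../XX./OO.]-1 (1,2)[X../X.X/OO.]-1 (2,2)[X../X../OOX]-1
p3 O@[XX./X../OO.]: (0,2)[XXO/X../OO.]+1* (1,1)[XX./XO./OO.]+1 (1,2)[XX./X.O/OO.]+1 (2,2)[XX./X../OOO]+1
p4 X@[XXO/X../OO.]: (1,1)[XXO/XX./OO.]-1* (1,2)[XXO/X.X/OO.]-1 (2,2)[XXO/X../OOX]-1
p5 O@[XXO/XX./OO.]: (1,2)[XXO/XXO/OO.]+1* (2,2)[XXO/XX./OOO]+1
p6 X@[XXO/XXO/OO.] terminal -1; root [X../X../.O.] d6

O's best at [X../X../.O.]: (2,0)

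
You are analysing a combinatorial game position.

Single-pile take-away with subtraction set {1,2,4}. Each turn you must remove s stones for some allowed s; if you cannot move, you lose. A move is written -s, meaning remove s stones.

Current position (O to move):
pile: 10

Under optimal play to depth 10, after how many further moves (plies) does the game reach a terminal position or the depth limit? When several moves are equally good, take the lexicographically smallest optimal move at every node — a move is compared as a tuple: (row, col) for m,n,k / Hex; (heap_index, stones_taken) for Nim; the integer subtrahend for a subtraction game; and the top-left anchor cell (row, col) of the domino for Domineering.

PV length from [10]: 7 plies

[10] O move#1: -1:+1/9*, -2:-1/8, -4:+1/6
[9] X move#2: -1:-1/8*, -2:-1/7, -4:-1/5
[8] O move#3: -1:-1/7, -2:+1/6*, -4:-1/4
[6] X move#4: -1:-1/5*, -2:-1/4, -4:-1/2
[5] O move#5: -1:-1/4, -2:+1/3*, -4:-1/1
[3] X move#6: -1:-1/2*, -2:-1/1
[2] O move#7: -1:-1/1, -2:+1/0*
[0] end (terminal -1, X#8); searched 10 to 10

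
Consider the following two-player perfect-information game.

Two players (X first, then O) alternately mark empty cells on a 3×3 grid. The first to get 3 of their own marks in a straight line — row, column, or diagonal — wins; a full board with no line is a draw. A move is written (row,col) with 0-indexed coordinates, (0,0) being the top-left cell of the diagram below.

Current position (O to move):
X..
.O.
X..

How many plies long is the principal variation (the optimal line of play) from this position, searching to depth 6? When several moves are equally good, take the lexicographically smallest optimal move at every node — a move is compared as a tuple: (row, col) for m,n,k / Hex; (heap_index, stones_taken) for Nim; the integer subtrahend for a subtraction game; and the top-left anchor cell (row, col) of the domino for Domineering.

[X../.O./X..] O move#1: (0,1):-1/XO./.O./X.., (0,2):-1/X.O/.O./X.., (1,0):+0/X../OO./X..*, (1,2):-1/X../.OO/X.., (2,1):-1/X../.O./XO., (2,2):-1/X../.O./X.O
[X../OO./X..] X move#2: (0,1):-1/XX./OO./X.., (0,2):-1/X.X/OO./X.., (1,2):+0/X../OOX/X..*, (2,1):-1/X../OO./XX., (2,2):-1/X../OO./X.X
[X../OOX/X..] O move#3: (0,1):+0/XO./OOX/X..*, (0,2):+0/X.O/OOX/X.., (2,1):+0/X../OOX/XO., (2,2):+0/X../OOX/X.O
[XO./OOX/X..] X move#4: (0,2):-1/XOX/OOX/X.., (2,1):+0/XO./OOX/XX.*, (2,2):-1/XO./OOX/X.X
[XO./OOX/XX.] O move#5: (0,2):-1/XOO/OOX/XX., (2,2):+0/XO./OOX/XXO*
[XO./OOX/XXO] X move#6: (0,2):+0/XOX/OOX/XXO*
[XOX/OOX/XXO] end (terminal +0, O#7); searched X../.O./X.. to 6

PV length from [X../.O./X..]: 6 plies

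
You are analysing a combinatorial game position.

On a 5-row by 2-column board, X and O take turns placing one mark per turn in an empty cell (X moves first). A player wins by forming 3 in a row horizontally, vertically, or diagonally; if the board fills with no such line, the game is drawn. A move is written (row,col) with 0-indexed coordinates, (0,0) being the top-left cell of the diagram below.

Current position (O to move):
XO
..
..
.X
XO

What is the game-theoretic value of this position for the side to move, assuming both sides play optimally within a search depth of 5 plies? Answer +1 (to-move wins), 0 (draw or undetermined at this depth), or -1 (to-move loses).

value(XO/../../.X/XO, O) = 0

ply 1, O at XO/../../.X/XO | (1,0)=+0→XO/O./../.X/XO*; (1,1)=+0→XO/.O/../.X/XO; (2,0)=+0→XO/../O./.X/XO; (2,1)=+0→XO/../.O/.X/XO; (3,0)=+0→XO/../../OX/XO
ply 2, X at XO/O./../.X/XO | (1,1)=+0→XO/OX/../.X/XO*; (2,0)=+0→XO/O./X./.X/XO; (2,1)=+0→XO/O./.X/.X/XO; (3,0)=+0→XO/O./../XX/XO
ply 3, O at XO/OX/../.X/XO | (2,0)=-1→XO/OX/O./.X/XO; (2,1)=+0→XO/OX/.O/.X/XO*; (3,0)=-1→XO/OX/../OX/XO
ply 4, X at XO/OX/.O/.X/XO | (2,0)=+0→XO/OX/XO/.X/XO*; (3,0)=+0→XO/OX/.O/XX/XO
ply 5, O at XO/OX/XO/.X/XO | (3,0)=+0→XO/OX/XO/OX/XO*
ply 6: XO/OX/XO/OX/XO is terminal +0 (X); from XO/../../.X/XO depth 5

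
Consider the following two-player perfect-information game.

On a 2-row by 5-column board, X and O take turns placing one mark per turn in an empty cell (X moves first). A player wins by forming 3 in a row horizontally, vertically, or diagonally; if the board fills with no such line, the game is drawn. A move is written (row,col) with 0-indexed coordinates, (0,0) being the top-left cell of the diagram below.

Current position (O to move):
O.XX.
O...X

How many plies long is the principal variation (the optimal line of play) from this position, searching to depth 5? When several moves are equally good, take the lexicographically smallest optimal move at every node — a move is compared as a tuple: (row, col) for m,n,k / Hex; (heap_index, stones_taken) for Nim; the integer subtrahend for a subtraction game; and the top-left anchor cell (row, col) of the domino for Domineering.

PV length from [O.XX./O...X]: 2 plies

[O.XX./O...X] O move#1: (0,1):-1/OOXX./O...X*, (0,4):-1/O.XXO/O...X, (1,1):-1/O.XX./OO..X, (1,2):-1/O.XX./O.O.X, (1,3):-1/O.XX./O..OX
[OOXX./O...X] X move#2: (0,4):+1/OOXXX/O...X*, (1,1):+0/OOXX./OX..X, (1,2):+1/OOXX./O.X.X, (1,3):+1/OOXX./O..XX
[OOXXX/O...X] end (terminal -1, O#3); searched O.XX./O...X to 5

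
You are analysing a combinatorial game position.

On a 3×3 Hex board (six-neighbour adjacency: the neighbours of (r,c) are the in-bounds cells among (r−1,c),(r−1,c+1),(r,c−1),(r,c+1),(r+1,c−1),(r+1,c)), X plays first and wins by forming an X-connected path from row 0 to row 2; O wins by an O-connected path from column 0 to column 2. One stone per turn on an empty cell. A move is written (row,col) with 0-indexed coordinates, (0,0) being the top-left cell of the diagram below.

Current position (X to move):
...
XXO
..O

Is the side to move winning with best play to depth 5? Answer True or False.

X winning at [.../XXO/..O]: True

p1 X@[.../XXO/..O]: (0,0)[X../XXO/..O]+1* (0,1)[.X./XXO/..O]+1 (0,2)[..X/XXO/..O]+1 (2,0)[.../XXO/X.O]+1 (2,1)[.../XXO/.XO]+1
p2 O@[X../XXO/..O]: (0,1)[XO./XXO/..O]-1* (0,2)[X.O/XXO/..O]-1 (2,0)[X../XXO/O.O]-1 (2,1)[X../XXO/.OO]-1
p3 X@[XO./XXO/..O]: (0,2)[XOX/XXO/..O]+1* (2,0)[XO./XXO/X.O]+1 (2,1)[XO./XXO/.XO]+1
p4 O@[XOX/XXO/..O]: (2,0)[XOX/XXO/O.O]-1* (2,1)[XOX/XXO/.OO]-1
p5 X@[XOX/XXO/O.O]: (2,1)[XOX/XXO/OXO]+1*
p6 O@[XOX/XXO/OXO] terminal -1; root [.../XXO/..O] d5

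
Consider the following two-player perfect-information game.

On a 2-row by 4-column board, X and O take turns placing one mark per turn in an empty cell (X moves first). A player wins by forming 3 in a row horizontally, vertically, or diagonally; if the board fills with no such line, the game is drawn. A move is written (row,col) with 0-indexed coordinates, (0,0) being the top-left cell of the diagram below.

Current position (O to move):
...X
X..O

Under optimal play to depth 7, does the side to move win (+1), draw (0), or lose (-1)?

value(...X/X..O, O) = 0

[...X/X..O] O move#1: (0,0):+0/O..X/X..O*, (0,1):+0/.O.X/X..O, (0,2):+0/..OX/X..O, (1,1):+0/...X/XO.O, (1,2):+0/...X/X.OO
[O..X/X..O] X move#2: (0,1):+0/OX.X/X..O*, (0,2):+0/O.XX/X..O, (1,1):+0/O..X/XX.O, (1,2):+0/O..X/X.XO
[OX.X/X..O] O move#3: (0,2):+0/OXOX/X..O*, (1,1):-1/OX.X/XO.O, (1,2):-1/OX.X/X.OO
[OXOX/X..O] X move#4: (1,1):+0/OXOX/XX.O*, (1,2):+0/OXOX/X.XO
[OXOX/XX.O] O move#5: (1,2):+0/OXOX/XXOO*
[OXOX/XXOO] end (terminal +0, X#6); searched ...X/X..O to 7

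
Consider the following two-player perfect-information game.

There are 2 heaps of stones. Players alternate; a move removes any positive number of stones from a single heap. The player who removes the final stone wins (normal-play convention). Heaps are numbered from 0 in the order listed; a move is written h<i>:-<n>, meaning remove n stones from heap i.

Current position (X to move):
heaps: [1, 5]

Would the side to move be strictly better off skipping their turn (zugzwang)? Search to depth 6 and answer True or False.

zugzwang((1,5), X) = False

ply 1, X at (1,5) | h0:-1=-1→(0,5); h1:-1=-1→(1,4); h1:-2=-1→(1,3); h1:-3=-1→(1,2); h1:-4=+1→(1,1)*; h1:-5=-1→(1,0)
ply 2, O at (1,1) | h0:-1=-1→(0,1)*; h1:-1=-1→(1,0)
ply 3, X at (0,1) | h1:-1=+1→(0,0)*
ply 4: (0,0) is terminal -1 (O); from (1,5) depth 6
if X skipped the turn, O would face:
~ ply 1, O at (1,5) | h0:-1=-1→(0,5); h1:-1=-1→(1,4); h1:-2=-1→(1,3); h1:-3=-1→(1,2); h1:-4=+1→(1,1)*; h1:-5=-1→(1,0)
~ ply 2, X at (1,1) | h0:-1=-1→(0,1)*; h1:-1=-1→(1,0)
~ ply 3, O at (0,1) | h1:-1=+1→(0,0)*
~ ply 4: (0,0) is terminal -1 (X); from (1,5) depth 6
compare (X): move=+1 vs pass=-1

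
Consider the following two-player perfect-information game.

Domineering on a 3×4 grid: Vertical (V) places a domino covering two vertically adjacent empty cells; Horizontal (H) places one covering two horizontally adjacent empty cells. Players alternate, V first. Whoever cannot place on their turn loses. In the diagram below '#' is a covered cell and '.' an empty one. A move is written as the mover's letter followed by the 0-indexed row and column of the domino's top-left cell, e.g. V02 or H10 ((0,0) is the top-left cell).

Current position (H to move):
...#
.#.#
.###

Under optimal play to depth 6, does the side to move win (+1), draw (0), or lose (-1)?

p1 H@[...#/.#.#/.###]: H00[##.#/.#.#/.###]-1* H01[.###/.#.#/.###]-1
p2 V@[##.#/.#.#/.###]: V02[####/.###/.###]+1* V10[##.#/##.#/####]+1
p3 H@[####/.###/.###] terminal -1; root [...#/.#.#/.###] d6

value(...#/.#.#/.###, H) = -1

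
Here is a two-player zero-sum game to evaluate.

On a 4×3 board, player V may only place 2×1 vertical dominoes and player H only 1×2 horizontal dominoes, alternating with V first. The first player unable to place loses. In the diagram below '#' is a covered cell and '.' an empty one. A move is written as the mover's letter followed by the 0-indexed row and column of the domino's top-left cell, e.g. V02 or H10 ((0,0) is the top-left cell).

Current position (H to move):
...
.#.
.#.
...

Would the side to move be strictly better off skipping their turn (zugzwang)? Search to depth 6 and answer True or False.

zugzwang(.../.#./.#./..., H) = False

ply 1, H at .../.#./.#./... | H00=-1→##./.#./.#./...*; H01=-1→.##/.#./.#./...; H30=-1→.../.#./.#./##.; H31=-1→.../.#./.#./.##
ply 2, V at ##./.#./.#./... | V02=+1→###/.##/.#./...*; V10=+1→##./##./##./...; V12=+1→##./.##/.##/...; V20=+1→##./.#./##./#..; V22=+1→##./.#./.##/..#
ply 3, H at ###/.##/.#./... | H30=-1→###/.##/.#./##.*; H31=-1→###/.##/.#./.##
ply 4, V at ###/.##/.#./##. | V10=+1→###/###/##./##.*; V22=+1→###/.##/.##/###
ply 5: ###/###/##./##. is terminal -1 (H); from .../.#./.#./... depth 6
pass branch (V moves first from the same position):
  | ply 1, V at .../.#./.#./... | V00=+1→#../##./.#./...*; V02=+1→..#/.##/.#./...; V10=-1→.../##./##./...; V12=-1→.../.##/.##/...; V20=+1→.../.#./##./#..; V22=+1→.../.#./.##/..#
  | ply 2, H at #../##./.#./... | H01=-1→###/##./.#./...*; H30=-1→#../##./.#./##.; H31=-1→#../##./.#./.##
  | ply 3, V at ###/##./.#./... | V12=-1→###/###/.##/...; V20=+1→###/##./##./#..*; V22=-1→###/##./.##/..#
  | ply 4, H at ###/##./##./#.. | H31=-1→###/##./##./###*
  | ply 5, V at ###/##./##./### | V12=+1→###/###/###/###*
  | ply 6: ###/###/###/### is terminal -1 (H); from .../.#./.#./... depth 6
H moving scores -1; H passing scores -1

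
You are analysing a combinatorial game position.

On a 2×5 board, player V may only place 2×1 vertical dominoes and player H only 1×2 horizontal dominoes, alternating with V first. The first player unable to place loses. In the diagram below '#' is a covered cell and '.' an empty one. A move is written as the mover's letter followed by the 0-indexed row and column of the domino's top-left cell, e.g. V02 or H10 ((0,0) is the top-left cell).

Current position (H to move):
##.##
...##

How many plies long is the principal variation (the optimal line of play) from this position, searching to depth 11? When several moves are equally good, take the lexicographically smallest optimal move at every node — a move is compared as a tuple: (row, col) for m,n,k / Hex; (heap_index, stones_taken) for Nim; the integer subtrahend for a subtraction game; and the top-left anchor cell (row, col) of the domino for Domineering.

PV length from [##.##/...##]: 1 ply

p1 H@[##.##/...##]: H10[##.##/##.##]-1 H11[##.##/.####]+1*
p2 V@[##.##/.####] terminal -1; root [##.##/...##] d11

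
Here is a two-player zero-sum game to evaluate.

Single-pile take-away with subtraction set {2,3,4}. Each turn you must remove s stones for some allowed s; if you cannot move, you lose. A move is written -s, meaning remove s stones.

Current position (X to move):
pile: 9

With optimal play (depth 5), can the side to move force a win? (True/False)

[9] X move#1: -2:+1/7*, -3:+1/6, -4:-1/5
[7] O move#2: -2:-1/5*, -3:-1/4, -4:-1/3
[5] X move#3: -2:-1/3, -3:-1/2, -4:+1/1*
[1] end (terminal -1, O#4); searched 9 to 5

X winning at [9]: True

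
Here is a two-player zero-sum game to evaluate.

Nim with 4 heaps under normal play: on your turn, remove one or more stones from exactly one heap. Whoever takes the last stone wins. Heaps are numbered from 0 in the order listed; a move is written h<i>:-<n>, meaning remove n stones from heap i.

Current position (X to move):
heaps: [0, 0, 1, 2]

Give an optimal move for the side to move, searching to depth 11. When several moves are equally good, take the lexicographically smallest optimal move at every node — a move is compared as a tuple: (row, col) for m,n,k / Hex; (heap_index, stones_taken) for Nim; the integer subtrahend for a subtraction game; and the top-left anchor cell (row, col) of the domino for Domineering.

ply 1, X at (0,0,1,2) | h2:-1=-1→(0,0,0,2); h3:-1=+1→(0,0,1,1)*; h3:-2=-1→(0,0,1,0)
ply 2, O at (0,0,1,1) | h2:-1=-1→(0,0,0,1)*; h3:-1=-1→(0,0,1,0)
ply 3, X at (0,0,0,1) | h3:-1=+1→(0,0,0,0)*
ply 4: (0,0,0,0) is terminal -1 (O); from (0,0,1,2) depth 11

X's best at [(0,0,1,2)]: h3:-1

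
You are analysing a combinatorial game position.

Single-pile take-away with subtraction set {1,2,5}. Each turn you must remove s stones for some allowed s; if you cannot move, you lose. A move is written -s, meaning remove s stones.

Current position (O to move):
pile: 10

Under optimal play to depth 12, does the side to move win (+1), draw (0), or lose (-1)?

value(10, O) = +1

[10] O move#1: -1:+1/9*, -2:-1/8, -5:-1/5
[9] X move#2: -1:-1/8*, -2:-1/7, -5:-1/4
[8] O move#3: -1:-1/7, -2:+1/6*, -5:+1/3
[6] X move#4: -1:-1/5*, -2:-1/4, -5:-1/1
[5] O move#5: -1:-1/4, -2:+1/3*, -5:+1/0
[3] X move#6: -1:-1/2*, -2:-1/1
[2] O move#7: -1:-1/1, -2:+1/0*
[0] end (terminal -1, X#8); searched 10 to 12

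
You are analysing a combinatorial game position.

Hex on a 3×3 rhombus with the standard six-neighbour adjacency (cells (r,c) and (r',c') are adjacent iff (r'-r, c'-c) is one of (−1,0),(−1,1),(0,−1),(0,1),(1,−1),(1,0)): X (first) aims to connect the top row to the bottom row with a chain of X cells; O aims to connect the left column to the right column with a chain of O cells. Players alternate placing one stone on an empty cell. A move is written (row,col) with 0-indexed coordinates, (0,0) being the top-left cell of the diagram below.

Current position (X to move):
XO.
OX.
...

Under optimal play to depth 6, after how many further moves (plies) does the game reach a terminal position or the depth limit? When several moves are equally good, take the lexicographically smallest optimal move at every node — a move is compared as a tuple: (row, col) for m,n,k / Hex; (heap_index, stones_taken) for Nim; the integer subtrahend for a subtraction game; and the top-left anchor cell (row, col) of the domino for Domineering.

PV length from [XO./OX./...]: 3 plies

[XO./OX./...] X move#1: (0,2):+1/XOX/OX./...*, (1,2):-1/XO./OXX/..., (2,0):-1/XO./OX./X.., (2,1):-1/XO./OX./.X., (2,2):-1/XO./OX./..X
[XOX/OX./...] O move#2: (1,2):-1/XOX/OXO/...*, (2,0):-1/XOX/OX./O.., (2,1):-1/XOX/OX./.O., (2,2):-1/XOX/OX./..O
[XOX/OXO/...] X move#3: (2,0):+1/XOX/OXO/X..*, (2,1):+1/XOX/OXO/.X., (2,2):+1/XOX/OXO/..X
[XOX/OXO/X..] end (terminal -1, O#4); searched XO./OX./... to 6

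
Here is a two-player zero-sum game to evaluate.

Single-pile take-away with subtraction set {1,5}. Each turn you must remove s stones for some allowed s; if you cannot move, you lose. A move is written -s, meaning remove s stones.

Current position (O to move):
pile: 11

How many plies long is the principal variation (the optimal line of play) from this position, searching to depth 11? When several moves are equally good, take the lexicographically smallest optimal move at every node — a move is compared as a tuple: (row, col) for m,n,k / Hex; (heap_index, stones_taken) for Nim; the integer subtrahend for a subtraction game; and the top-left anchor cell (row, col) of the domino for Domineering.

PV length from [11]: 11 plies

p1 O@[11]: -1[10]+1* -5[6]+1
p2 X@[10]: -1[9]-1* -5[5]-1
p3 O@[9]: -1[8]+1* -5[4]+1
p4 X@[8]: -1[7]-1* -5[3]-1
p5 O@[7]: -1[6]+1* -5[2]+1
p6 X@[6]: -1[5]-1* -5[1]-1
p7 O@[5]: -1[4]+1* -5[0]+1
p8 X@[4]: -1[3]-1*
p9 O@[3]: -1[2]+1*
p10 X@[2]: -1[1]-1*
p11 O@[1]: -1[0]+1*
p12 X@[0] terminal -1; root [11] d11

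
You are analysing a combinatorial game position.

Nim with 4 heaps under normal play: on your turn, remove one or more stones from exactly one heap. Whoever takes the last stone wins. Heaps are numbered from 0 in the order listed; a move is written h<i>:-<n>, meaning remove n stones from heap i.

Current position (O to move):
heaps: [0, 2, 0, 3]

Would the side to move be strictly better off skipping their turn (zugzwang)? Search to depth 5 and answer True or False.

zugzwang((0,2,0,3), O) = False

ply 1, O at (0,2,0,3) | h1:-1=-1→(0,1,0,3); h1:-2=-1→(0,0,0,3); h3:-1=+1→(0,2,0,2)*; h3:-2=-1→(0,2,0,1); h3:-3=-1→(0,2,0,0)
ply 2, X at (0,2,0,2) | h1:-1=-1→(0,1,0,2)*; h1:-2=-1→(0,0,0,2); h3:-1=-1→(0,2,0,1); h3:-2=-1→(0,2,0,0)
ply 3, O at (0,1,0,2) | h1:-1=-1→(0,0,0,2); h3:-1=+1→(0,1,0,1)*; h3:-2=-1→(0,1,0,0)
ply 4, X at (0,1,0,1) | h1:-1=-1→(0,0,0,1)*; h3:-1=-1→(0,1,0,0)
ply 5, O at (0,0,0,1) | h3:-1=+1→(0,0,0,0)*
ply 6: (0,0,0,0) is terminal -1 (X); from (0,2,0,3) depth 5
if O skipped the turn, X would face:
~ ply 1, X at (0,2,0,3) | h1:-1=-1→(0,1,0,3); h1:-2=-1→(0,0,0,3); h3:-1=+1→(0,2,0,2)*; h3:-2=-1→(0,2,0,1); h3:-3=-1→(0,2,0,0)
~ ply 2, O at (0,2,0,2) | h1:-1=-1→(0,1,0,2)*; h1:-2=-1→(0,0,0,2); h3:-1=-1→(0,2,0,1); h3:-2=-1→(0,2,0,0)
~ ply 3, X at (0,1,0,2) | h1:-1=-1→(0,0,0,2); h3:-1=+1→(0,1,0,1)*; h3:-2=-1→(0,1,0,0)
~ ply 4, O at (0,1,0,1) | h1:-1=-1→(0,0,0,1)*; h3:-1=-1→(0,1,0,0)
~ ply 5, X at (0,0,0,1) | h3:-1=+1→(0,0,0,0)*
~ ply 6: (0,0,0,0) is terminal -1 (O); from (0,2,0,3) depth 5
compare (O): move=+1 vs pass=-1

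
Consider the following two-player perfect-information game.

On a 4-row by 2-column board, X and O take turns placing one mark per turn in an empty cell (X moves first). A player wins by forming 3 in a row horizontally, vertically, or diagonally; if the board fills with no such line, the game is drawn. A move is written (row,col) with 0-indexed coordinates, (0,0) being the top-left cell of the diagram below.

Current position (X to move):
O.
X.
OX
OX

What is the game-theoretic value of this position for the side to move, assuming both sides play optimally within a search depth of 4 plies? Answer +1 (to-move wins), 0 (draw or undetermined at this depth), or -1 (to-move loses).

[O./X./OX/OX] X move#1: (0,1):+0/OX/X./OX/OX, (1,1):+1/O./XX/OX/OX*
[O./XX/OX/OX] end (terminal -1, O#2); searched O./X./OX/OX to 4

value(O./X./OX/OX, X) = +1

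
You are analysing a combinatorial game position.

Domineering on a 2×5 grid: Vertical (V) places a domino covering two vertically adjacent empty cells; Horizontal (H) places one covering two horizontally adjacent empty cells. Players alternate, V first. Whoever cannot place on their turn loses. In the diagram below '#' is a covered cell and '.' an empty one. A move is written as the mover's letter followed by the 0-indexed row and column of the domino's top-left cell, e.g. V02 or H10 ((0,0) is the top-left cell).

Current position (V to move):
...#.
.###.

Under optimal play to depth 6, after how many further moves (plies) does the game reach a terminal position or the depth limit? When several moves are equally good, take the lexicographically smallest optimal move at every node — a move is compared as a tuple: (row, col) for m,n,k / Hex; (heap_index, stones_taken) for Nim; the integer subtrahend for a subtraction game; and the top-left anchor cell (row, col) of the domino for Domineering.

ply 1, V at ...#./.###. | V00=+1→#..#./####.*; V04=-1→...##/.####
ply 2, H at #..#./####. | H01=-1→####./####.*
ply 3, V at ####./####. | V04=+1→#####/#####*
ply 4: #####/##### is terminal -1 (H); from ...#./.###. depth 6

PV length from [...#./.###.]: 3 plies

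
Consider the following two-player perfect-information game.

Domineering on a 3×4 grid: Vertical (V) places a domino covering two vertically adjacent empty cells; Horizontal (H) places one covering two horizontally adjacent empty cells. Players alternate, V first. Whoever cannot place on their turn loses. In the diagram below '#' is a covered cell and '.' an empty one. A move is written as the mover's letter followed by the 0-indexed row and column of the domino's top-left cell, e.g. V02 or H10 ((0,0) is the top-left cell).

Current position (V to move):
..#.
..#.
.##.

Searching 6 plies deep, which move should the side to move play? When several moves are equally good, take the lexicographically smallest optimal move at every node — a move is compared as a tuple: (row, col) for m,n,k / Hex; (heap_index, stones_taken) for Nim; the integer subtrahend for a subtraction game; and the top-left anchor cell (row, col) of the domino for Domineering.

p1 V@[..#./..#./.##.]: V00[#.#./#.#./.##.]+1* V01[.##./.##./.##.]+1 V03[..##/..##/.##.]-1 V10[..#./#.#./###.]+1 V13[..#./..##/.###]-1
p2 H@[#.#./#.#./.##.] terminal -1; root [..#./..#./.##.] d6

V's best at [..#./..#./.##.]: V00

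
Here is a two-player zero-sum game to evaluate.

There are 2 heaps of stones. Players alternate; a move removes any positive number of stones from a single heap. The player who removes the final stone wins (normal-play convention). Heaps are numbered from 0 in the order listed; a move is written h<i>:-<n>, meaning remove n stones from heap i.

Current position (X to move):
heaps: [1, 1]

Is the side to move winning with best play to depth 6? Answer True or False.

X winning at [(1,1)]: False

ply 1, X at (1,1) | h0:-1=-1→(0,1)*; h1:-1=-1→(1,0)
ply 2, O at (0,1) | h1:-1=+1→(0,0)*
ply 3: (0,0) is terminal -1 (X); from (1,1) depth 6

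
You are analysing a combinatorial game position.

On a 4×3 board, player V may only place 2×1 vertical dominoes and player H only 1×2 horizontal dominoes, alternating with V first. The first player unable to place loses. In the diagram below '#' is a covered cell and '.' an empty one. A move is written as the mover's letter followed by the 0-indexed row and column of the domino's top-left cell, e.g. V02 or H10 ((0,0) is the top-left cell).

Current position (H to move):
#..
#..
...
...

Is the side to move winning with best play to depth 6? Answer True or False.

H winning at [#../#../.../...]: False

ply 1, H at #../#../.../... | H01=-1→###/#../.../...*; H11=-1→#../###/.../...; H20=-1→#../#../##./...; H21=-1→#../#../.##/...; H30=-1→#../#../.../##.; H31=-1→#../#../.../.##
ply 2, V at ###/#../.../... | V11=+1→###/##./.#./...*; V12=-1→###/#.#/..#/...; V20=-1→###/#../#../#..; V21=+1→###/#../.#./.#.; V22=-1→###/#../..#/..#
ply 3, H at ###/##./.#./... | H30=-1→###/##./.#./##.*; H31=-1→###/##./.#./.##
ply 4, V at ###/##./.#./##. | V12=+1→###/###/.##/##.*; V22=+1→###/##./.##/###
ply 5: ###/###/.##/##. is terminal -1 (H); from #../#../.../... depth 6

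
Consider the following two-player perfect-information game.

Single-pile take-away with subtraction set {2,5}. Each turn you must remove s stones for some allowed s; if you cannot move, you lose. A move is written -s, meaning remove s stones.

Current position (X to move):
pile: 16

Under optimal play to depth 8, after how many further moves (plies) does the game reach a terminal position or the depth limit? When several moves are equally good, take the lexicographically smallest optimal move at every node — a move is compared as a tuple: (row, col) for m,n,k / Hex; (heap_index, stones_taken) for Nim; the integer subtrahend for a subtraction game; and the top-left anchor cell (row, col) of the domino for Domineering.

[16] X move#1: -2:+1/14*, -5:+1/11
[14] O move#2: -2:-1/12*, -5:-1/9
[12] X move#3: -2:-1/10, -5:+1/7*
[7] O move#4: -2:-1/5*, -5:-1/2
[5] X move#5: -2:-1/3, -5:+1/0*
[0] end (terminal -1, O#6); searched 16 to 8

PV length from [16]: 5 plies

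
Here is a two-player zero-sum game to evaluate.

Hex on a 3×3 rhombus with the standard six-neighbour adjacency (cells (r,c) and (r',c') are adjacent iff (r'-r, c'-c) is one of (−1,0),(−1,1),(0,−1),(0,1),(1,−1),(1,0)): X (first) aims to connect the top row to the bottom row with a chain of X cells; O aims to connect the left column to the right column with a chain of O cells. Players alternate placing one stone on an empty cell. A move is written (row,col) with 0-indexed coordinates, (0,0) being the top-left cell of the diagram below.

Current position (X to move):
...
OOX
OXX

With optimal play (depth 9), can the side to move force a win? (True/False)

X winning at [.../OOX/OXX]: True

p1 X@[.../OOX/OXX]: (0,0)[X../OOX/OXX]-1 (0,1)[.X./OOX/OXX]-1 (0,2)[..X/OOX/OXX]+1*
p2 O@[..X/OOX/OXX] terminal -1; root [.../OOX/OXX] d9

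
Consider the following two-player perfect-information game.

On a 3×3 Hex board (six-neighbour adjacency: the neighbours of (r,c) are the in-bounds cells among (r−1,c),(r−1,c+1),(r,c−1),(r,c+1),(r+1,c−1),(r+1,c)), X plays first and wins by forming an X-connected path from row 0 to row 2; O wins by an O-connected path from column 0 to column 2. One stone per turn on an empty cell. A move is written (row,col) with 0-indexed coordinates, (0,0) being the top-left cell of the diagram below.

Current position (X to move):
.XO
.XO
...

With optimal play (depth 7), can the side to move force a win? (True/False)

X winning at [.XO/.XO/...]: True

[.XO/.XO/...] X move#1: (0,0):+1/XXO/.XO/...*, (1,0):+1/.XO/XXO/..., (2,0):+1/.XO/.XO/X.., (2,1):+1/.XO/.XO/.X., (2,2):+1/.XO/.XO/..X
[XXO/.XO/...] O move#2: (1,0):-1/XXO/OXO/...*, (2,0):-1/XXO/.XO/O.., (2,1):-1/XXO/.XO/.O., (2,2):-1/XXO/.XO/..O
[XXO/OXO/...] X move#3: (2,0):+1/XXO/OXO/X..*, (2,1):+1/XXO/OXO/.X., (2,2):+1/XXO/OXO/..X
[XXO/OXO/X..] end (terminal -1, O#4); searched .XO/.XO/... to 7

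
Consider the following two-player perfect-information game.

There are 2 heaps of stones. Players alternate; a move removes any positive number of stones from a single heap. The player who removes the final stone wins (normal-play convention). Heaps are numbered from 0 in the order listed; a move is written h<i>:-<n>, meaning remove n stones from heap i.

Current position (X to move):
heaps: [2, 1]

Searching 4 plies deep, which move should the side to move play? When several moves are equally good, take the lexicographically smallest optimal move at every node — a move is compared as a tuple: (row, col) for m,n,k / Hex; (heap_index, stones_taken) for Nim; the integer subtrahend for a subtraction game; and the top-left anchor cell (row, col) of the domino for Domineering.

ply 1, X at (2,1) | h0:-1=+1→(1,1)*; h0:-2=-1→(0,1); h1:-1=-1→(2,0)
ply 2, O at (1,1) | h0:-1=-1→(0,1)*; h1:-1=-1→(1,0)
ply 3, X at (0,1) | h1:-1=+1→(0,0)*
ply 4: (0,0) is terminal -1 (O); from (2,1) depth 4

X's best at [(2,1)]: h0:-1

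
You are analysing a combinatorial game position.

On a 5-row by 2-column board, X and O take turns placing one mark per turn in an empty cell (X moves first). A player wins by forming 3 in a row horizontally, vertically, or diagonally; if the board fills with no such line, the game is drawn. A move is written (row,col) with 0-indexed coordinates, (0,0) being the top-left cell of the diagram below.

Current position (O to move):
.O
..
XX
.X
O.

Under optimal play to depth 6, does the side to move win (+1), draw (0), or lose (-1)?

value(.O/../XX/.X/O., O) = -1

p1 O@[.O/../XX/.X/O.]: (0,0)[OO/../XX/.X/O.]-1* (1,0)[.O/O./XX/.X/O.]-1 (1,1)[.O/.O/XX/.X/O.]-1 (3,0)[.O/../XX/OX/O.]-1 (4,1)[.O/../XX/.X/OO]-1
p2 X@[OO/../XX/.X/O.]: (1,0)[OO/X./XX/.X/O.]+1* (1,1)[OO/.X/XX/.X/O.]+1 (3,0)[OO/../XX/XX/O.]+1 (4,1)[OO/../XX/.X/OX]+1
p3 O@[OO/X./XX/.X/O.]: (1,1)[OO/XO/XX/.X/O.]-1* (3,0)[OO/X./XX/OX/O.]-1 (4,1)[OO/X./XX/.X/OO]-1
p4 X@[OO/XO/XX/.X/O.]: (3,0)[OO/XO/XX/XX/O.]+1* (4,1)[OO/XO/XX/.X/OX]+1
p5 O@[OO/XO/XX/XX/O.] terminal -1; root [.O/../XX/.X/O.] d6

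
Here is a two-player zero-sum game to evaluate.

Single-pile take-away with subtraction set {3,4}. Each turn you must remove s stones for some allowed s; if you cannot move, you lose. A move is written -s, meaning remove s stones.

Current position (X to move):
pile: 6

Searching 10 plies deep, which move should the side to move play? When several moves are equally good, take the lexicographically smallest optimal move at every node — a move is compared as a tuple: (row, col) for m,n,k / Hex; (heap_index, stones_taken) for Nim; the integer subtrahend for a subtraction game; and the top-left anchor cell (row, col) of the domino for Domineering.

[6] X move#1: -3:-1/3, -4:+1/2*
[2] end (terminal -1, O#2); searched 6 to 10

X's best at [6]: -4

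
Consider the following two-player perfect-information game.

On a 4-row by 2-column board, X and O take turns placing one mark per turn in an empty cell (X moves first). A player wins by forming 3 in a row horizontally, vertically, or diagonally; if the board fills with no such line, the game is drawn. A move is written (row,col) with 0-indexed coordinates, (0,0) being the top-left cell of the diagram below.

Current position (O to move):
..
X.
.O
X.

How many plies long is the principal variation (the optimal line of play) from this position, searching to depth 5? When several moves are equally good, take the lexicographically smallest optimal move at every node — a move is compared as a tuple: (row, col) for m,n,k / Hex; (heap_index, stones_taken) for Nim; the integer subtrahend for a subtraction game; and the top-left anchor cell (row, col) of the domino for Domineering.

[../X./.O/X.] O move#1: (0,0):-1/O./X./.O/X., (0,1):-1/.O/X./.O/X., (1,1):-1/../XO/.O/X., (2,0):+0/../X./OO/X.*, (3,1):-1/../X./.O/XO
[../X./OO/X.] X move#2: (0,0):-1/X./X./OO/X., (0,1):+0/.X/X./OO/X.*, (1,1):+0/../XX/OO/X., (3,1):+0/../X./OO/XX
[.X/X./OO/X.] O move#3: (0,0):+0/OX/X./OO/X.*, (1,1):+0/.X/XO/OO/X., (3,1):+0/.X/X./OO/XO
[OX/X./OO/X.] X move#4: (1,1):+0/OX/XX/OO/X.*, (3,1):+0/OX/X./OO/XX
[OX/XX/OO/X.] O move#5: (3,1):+0/OX/XX/OO/XO*
[OX/XX/OO/XO] end (terminal +0, X#6); searched ../X./.O/X. to 5

PV length from [../X./.O/X.]: 5 plies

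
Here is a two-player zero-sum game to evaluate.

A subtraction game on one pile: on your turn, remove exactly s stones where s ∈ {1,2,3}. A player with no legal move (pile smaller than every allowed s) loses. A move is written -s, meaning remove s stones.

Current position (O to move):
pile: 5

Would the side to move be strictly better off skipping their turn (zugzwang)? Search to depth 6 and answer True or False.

zugzwang(5, O) = False

p1 O@[5]: -1[4]+1* -2[3]-1 -3[2]-1
p2 X@[4]: -1[3]-1* -2[2]-1 -3[1]-1
p3 O@[3]: -1[2]-1 -2[1]-1 -3[0]+1*
p4 X@[0] terminal -1; root [5] d6
pass branch (X moves first from the same position):
  | p1 X@[5]: -1[4]+1* -2[3]-1 -3[2]-1
  | p2 O@[4]: -1[3]-1* -2[2]-1 -3[1]-1
  | p3 X@[3]: -1[2]-1 -2[1]-1 -3[0]+1*
  | p4 O@[0] terminal -1; root [5] d6
O moving scores +1; O passing scores -1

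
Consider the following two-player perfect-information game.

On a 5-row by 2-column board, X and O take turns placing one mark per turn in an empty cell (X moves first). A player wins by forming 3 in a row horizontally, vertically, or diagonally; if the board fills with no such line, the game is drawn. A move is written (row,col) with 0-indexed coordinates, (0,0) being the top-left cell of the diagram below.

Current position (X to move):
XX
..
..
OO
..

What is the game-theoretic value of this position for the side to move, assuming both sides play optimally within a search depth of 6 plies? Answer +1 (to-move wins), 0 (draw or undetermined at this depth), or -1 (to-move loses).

value(XX/../../OO/.., X) = 0

[XX/../../OO/..] X move#1: (1,0):-1/XX/X./../OO/.., (1,1):-1/XX/.X/../OO/.., (2,0):+0/XX/../X./OO/..*, (2,1):+0/XX/../.X/OO/.., (4,0):-1/XX/../../OO/X., (4,1):-1/XX/../../OO/.X
[XX/../X./OO/..] O move#2: (1,0):+0/XX/O./X./OO/..*, (1,1):-1/XX/.O/X./OO/.., (2,1):-1/XX/../XO/OO/.., (4,0):-1/XX/../X./OO/O., (4,1):-1/XX/../X./OO/.O
[XX/O./X./OO/..] X move#3: (1,1):+0/XX/OX/X./OO/..*, (2,1):+0/XX/O./XX/OO/.., (4,0):-1/XX/O./X./OO/X., (4,1):+0/XX/O./X./OO/.X
[XX/OX/X./OO/..] O move#4: (2,1):+0/XX/OX/XO/OO/..*, (4,0):-1/XX/OX/X./OO/O., (4,1):-1/XX/OX/X./OO/.O
[XX/OX/XO/OO/..] X move#5: (4,0):-1/XX/OX/XO/OO/X., (4,1):+0/XX/OX/XO/OO/.X*
[XX/OX/XO/OO/.X] O move#6: (4,0):+0/XX/OX/XO/OO/OX*
[XX/OX/XO/OO/OX] end (terminal +0, X#7); searched XX/../../OO/.. to 6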